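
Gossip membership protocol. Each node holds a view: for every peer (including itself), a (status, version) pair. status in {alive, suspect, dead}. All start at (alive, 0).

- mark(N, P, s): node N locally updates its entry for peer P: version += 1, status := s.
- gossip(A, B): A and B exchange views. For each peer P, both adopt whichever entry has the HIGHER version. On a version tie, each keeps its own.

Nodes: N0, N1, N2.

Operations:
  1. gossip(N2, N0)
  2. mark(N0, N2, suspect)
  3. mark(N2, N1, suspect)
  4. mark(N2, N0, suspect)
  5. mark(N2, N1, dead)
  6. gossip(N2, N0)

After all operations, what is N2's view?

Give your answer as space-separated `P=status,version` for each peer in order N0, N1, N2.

Answer: N0=suspect,1 N1=dead,2 N2=suspect,1

Derivation:
Op 1: gossip N2<->N0 -> N2.N0=(alive,v0) N2.N1=(alive,v0) N2.N2=(alive,v0) | N0.N0=(alive,v0) N0.N1=(alive,v0) N0.N2=(alive,v0)
Op 2: N0 marks N2=suspect -> (suspect,v1)
Op 3: N2 marks N1=suspect -> (suspect,v1)
Op 4: N2 marks N0=suspect -> (suspect,v1)
Op 5: N2 marks N1=dead -> (dead,v2)
Op 6: gossip N2<->N0 -> N2.N0=(suspect,v1) N2.N1=(dead,v2) N2.N2=(suspect,v1) | N0.N0=(suspect,v1) N0.N1=(dead,v2) N0.N2=(suspect,v1)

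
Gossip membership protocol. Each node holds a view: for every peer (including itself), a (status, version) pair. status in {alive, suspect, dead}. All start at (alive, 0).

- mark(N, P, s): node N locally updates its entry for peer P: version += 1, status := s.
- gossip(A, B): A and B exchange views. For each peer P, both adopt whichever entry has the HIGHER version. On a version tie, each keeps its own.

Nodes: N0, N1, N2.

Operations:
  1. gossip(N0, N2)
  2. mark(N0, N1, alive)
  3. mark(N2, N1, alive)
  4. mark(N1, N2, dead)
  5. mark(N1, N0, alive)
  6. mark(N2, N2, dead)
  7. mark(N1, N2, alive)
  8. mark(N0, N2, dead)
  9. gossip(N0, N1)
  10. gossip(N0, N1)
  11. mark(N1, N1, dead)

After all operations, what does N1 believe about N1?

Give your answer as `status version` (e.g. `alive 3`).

Answer: dead 2

Derivation:
Op 1: gossip N0<->N2 -> N0.N0=(alive,v0) N0.N1=(alive,v0) N0.N2=(alive,v0) | N2.N0=(alive,v0) N2.N1=(alive,v0) N2.N2=(alive,v0)
Op 2: N0 marks N1=alive -> (alive,v1)
Op 3: N2 marks N1=alive -> (alive,v1)
Op 4: N1 marks N2=dead -> (dead,v1)
Op 5: N1 marks N0=alive -> (alive,v1)
Op 6: N2 marks N2=dead -> (dead,v1)
Op 7: N1 marks N2=alive -> (alive,v2)
Op 8: N0 marks N2=dead -> (dead,v1)
Op 9: gossip N0<->N1 -> N0.N0=(alive,v1) N0.N1=(alive,v1) N0.N2=(alive,v2) | N1.N0=(alive,v1) N1.N1=(alive,v1) N1.N2=(alive,v2)
Op 10: gossip N0<->N1 -> N0.N0=(alive,v1) N0.N1=(alive,v1) N0.N2=(alive,v2) | N1.N0=(alive,v1) N1.N1=(alive,v1) N1.N2=(alive,v2)
Op 11: N1 marks N1=dead -> (dead,v2)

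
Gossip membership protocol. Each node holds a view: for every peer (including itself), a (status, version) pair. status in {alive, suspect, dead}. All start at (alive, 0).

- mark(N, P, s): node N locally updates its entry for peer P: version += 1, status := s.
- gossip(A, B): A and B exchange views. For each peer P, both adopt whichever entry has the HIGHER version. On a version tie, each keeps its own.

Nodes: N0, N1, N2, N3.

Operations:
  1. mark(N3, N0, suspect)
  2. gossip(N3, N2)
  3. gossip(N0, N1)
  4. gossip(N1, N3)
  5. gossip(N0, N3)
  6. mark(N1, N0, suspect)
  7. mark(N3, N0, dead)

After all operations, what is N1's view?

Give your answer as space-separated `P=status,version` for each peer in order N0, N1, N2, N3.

Op 1: N3 marks N0=suspect -> (suspect,v1)
Op 2: gossip N3<->N2 -> N3.N0=(suspect,v1) N3.N1=(alive,v0) N3.N2=(alive,v0) N3.N3=(alive,v0) | N2.N0=(suspect,v1) N2.N1=(alive,v0) N2.N2=(alive,v0) N2.N3=(alive,v0)
Op 3: gossip N0<->N1 -> N0.N0=(alive,v0) N0.N1=(alive,v0) N0.N2=(alive,v0) N0.N3=(alive,v0) | N1.N0=(alive,v0) N1.N1=(alive,v0) N1.N2=(alive,v0) N1.N3=(alive,v0)
Op 4: gossip N1<->N3 -> N1.N0=(suspect,v1) N1.N1=(alive,v0) N1.N2=(alive,v0) N1.N3=(alive,v0) | N3.N0=(suspect,v1) N3.N1=(alive,v0) N3.N2=(alive,v0) N3.N3=(alive,v0)
Op 5: gossip N0<->N3 -> N0.N0=(suspect,v1) N0.N1=(alive,v0) N0.N2=(alive,v0) N0.N3=(alive,v0) | N3.N0=(suspect,v1) N3.N1=(alive,v0) N3.N2=(alive,v0) N3.N3=(alive,v0)
Op 6: N1 marks N0=suspect -> (suspect,v2)
Op 7: N3 marks N0=dead -> (dead,v2)

Answer: N0=suspect,2 N1=alive,0 N2=alive,0 N3=alive,0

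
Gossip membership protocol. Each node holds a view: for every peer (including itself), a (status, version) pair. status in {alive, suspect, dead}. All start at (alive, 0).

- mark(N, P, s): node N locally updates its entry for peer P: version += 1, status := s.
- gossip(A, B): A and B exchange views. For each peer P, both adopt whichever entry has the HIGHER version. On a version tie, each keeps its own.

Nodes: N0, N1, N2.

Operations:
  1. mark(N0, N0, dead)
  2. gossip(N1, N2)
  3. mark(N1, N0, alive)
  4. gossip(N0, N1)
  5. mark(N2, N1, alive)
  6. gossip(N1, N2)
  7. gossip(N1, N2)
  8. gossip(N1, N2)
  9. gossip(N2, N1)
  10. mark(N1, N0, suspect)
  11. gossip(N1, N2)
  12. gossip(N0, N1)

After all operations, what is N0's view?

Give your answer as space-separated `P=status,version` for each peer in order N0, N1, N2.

Op 1: N0 marks N0=dead -> (dead,v1)
Op 2: gossip N1<->N2 -> N1.N0=(alive,v0) N1.N1=(alive,v0) N1.N2=(alive,v0) | N2.N0=(alive,v0) N2.N1=(alive,v0) N2.N2=(alive,v0)
Op 3: N1 marks N0=alive -> (alive,v1)
Op 4: gossip N0<->N1 -> N0.N0=(dead,v1) N0.N1=(alive,v0) N0.N2=(alive,v0) | N1.N0=(alive,v1) N1.N1=(alive,v0) N1.N2=(alive,v0)
Op 5: N2 marks N1=alive -> (alive,v1)
Op 6: gossip N1<->N2 -> N1.N0=(alive,v1) N1.N1=(alive,v1) N1.N2=(alive,v0) | N2.N0=(alive,v1) N2.N1=(alive,v1) N2.N2=(alive,v0)
Op 7: gossip N1<->N2 -> N1.N0=(alive,v1) N1.N1=(alive,v1) N1.N2=(alive,v0) | N2.N0=(alive,v1) N2.N1=(alive,v1) N2.N2=(alive,v0)
Op 8: gossip N1<->N2 -> N1.N0=(alive,v1) N1.N1=(alive,v1) N1.N2=(alive,v0) | N2.N0=(alive,v1) N2.N1=(alive,v1) N2.N2=(alive,v0)
Op 9: gossip N2<->N1 -> N2.N0=(alive,v1) N2.N1=(alive,v1) N2.N2=(alive,v0) | N1.N0=(alive,v1) N1.N1=(alive,v1) N1.N2=(alive,v0)
Op 10: N1 marks N0=suspect -> (suspect,v2)
Op 11: gossip N1<->N2 -> N1.N0=(suspect,v2) N1.N1=(alive,v1) N1.N2=(alive,v0) | N2.N0=(suspect,v2) N2.N1=(alive,v1) N2.N2=(alive,v0)
Op 12: gossip N0<->N1 -> N0.N0=(suspect,v2) N0.N1=(alive,v1) N0.N2=(alive,v0) | N1.N0=(suspect,v2) N1.N1=(alive,v1) N1.N2=(alive,v0)

Answer: N0=suspect,2 N1=alive,1 N2=alive,0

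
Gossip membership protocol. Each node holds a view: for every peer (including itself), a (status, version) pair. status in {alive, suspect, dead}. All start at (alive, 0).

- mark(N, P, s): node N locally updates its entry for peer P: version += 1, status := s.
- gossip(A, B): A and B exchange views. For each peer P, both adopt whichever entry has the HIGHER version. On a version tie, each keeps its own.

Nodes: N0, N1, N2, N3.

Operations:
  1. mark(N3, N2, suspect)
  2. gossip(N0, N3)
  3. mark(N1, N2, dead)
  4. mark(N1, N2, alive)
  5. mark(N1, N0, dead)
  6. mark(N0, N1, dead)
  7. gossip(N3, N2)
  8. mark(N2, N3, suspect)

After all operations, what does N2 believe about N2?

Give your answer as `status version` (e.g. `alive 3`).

Answer: suspect 1

Derivation:
Op 1: N3 marks N2=suspect -> (suspect,v1)
Op 2: gossip N0<->N3 -> N0.N0=(alive,v0) N0.N1=(alive,v0) N0.N2=(suspect,v1) N0.N3=(alive,v0) | N3.N0=(alive,v0) N3.N1=(alive,v0) N3.N2=(suspect,v1) N3.N3=(alive,v0)
Op 3: N1 marks N2=dead -> (dead,v1)
Op 4: N1 marks N2=alive -> (alive,v2)
Op 5: N1 marks N0=dead -> (dead,v1)
Op 6: N0 marks N1=dead -> (dead,v1)
Op 7: gossip N3<->N2 -> N3.N0=(alive,v0) N3.N1=(alive,v0) N3.N2=(suspect,v1) N3.N3=(alive,v0) | N2.N0=(alive,v0) N2.N1=(alive,v0) N2.N2=(suspect,v1) N2.N3=(alive,v0)
Op 8: N2 marks N3=suspect -> (suspect,v1)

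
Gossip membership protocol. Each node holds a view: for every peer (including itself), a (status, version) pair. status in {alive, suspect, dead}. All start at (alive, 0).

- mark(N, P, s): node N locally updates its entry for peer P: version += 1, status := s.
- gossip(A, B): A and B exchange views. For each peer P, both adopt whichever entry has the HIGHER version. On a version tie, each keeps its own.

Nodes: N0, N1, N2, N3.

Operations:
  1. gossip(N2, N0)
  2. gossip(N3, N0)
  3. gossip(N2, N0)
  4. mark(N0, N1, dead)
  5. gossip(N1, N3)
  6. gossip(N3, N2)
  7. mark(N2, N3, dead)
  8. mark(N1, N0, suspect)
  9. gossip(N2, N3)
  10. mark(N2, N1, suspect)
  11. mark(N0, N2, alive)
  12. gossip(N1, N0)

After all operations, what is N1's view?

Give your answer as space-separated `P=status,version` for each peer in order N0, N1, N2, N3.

Answer: N0=suspect,1 N1=dead,1 N2=alive,1 N3=alive,0

Derivation:
Op 1: gossip N2<->N0 -> N2.N0=(alive,v0) N2.N1=(alive,v0) N2.N2=(alive,v0) N2.N3=(alive,v0) | N0.N0=(alive,v0) N0.N1=(alive,v0) N0.N2=(alive,v0) N0.N3=(alive,v0)
Op 2: gossip N3<->N0 -> N3.N0=(alive,v0) N3.N1=(alive,v0) N3.N2=(alive,v0) N3.N3=(alive,v0) | N0.N0=(alive,v0) N0.N1=(alive,v0) N0.N2=(alive,v0) N0.N3=(alive,v0)
Op 3: gossip N2<->N0 -> N2.N0=(alive,v0) N2.N1=(alive,v0) N2.N2=(alive,v0) N2.N3=(alive,v0) | N0.N0=(alive,v0) N0.N1=(alive,v0) N0.N2=(alive,v0) N0.N3=(alive,v0)
Op 4: N0 marks N1=dead -> (dead,v1)
Op 5: gossip N1<->N3 -> N1.N0=(alive,v0) N1.N1=(alive,v0) N1.N2=(alive,v0) N1.N3=(alive,v0) | N3.N0=(alive,v0) N3.N1=(alive,v0) N3.N2=(alive,v0) N3.N3=(alive,v0)
Op 6: gossip N3<->N2 -> N3.N0=(alive,v0) N3.N1=(alive,v0) N3.N2=(alive,v0) N3.N3=(alive,v0) | N2.N0=(alive,v0) N2.N1=(alive,v0) N2.N2=(alive,v0) N2.N3=(alive,v0)
Op 7: N2 marks N3=dead -> (dead,v1)
Op 8: N1 marks N0=suspect -> (suspect,v1)
Op 9: gossip N2<->N3 -> N2.N0=(alive,v0) N2.N1=(alive,v0) N2.N2=(alive,v0) N2.N3=(dead,v1) | N3.N0=(alive,v0) N3.N1=(alive,v0) N3.N2=(alive,v0) N3.N3=(dead,v1)
Op 10: N2 marks N1=suspect -> (suspect,v1)
Op 11: N0 marks N2=alive -> (alive,v1)
Op 12: gossip N1<->N0 -> N1.N0=(suspect,v1) N1.N1=(dead,v1) N1.N2=(alive,v1) N1.N3=(alive,v0) | N0.N0=(suspect,v1) N0.N1=(dead,v1) N0.N2=(alive,v1) N0.N3=(alive,v0)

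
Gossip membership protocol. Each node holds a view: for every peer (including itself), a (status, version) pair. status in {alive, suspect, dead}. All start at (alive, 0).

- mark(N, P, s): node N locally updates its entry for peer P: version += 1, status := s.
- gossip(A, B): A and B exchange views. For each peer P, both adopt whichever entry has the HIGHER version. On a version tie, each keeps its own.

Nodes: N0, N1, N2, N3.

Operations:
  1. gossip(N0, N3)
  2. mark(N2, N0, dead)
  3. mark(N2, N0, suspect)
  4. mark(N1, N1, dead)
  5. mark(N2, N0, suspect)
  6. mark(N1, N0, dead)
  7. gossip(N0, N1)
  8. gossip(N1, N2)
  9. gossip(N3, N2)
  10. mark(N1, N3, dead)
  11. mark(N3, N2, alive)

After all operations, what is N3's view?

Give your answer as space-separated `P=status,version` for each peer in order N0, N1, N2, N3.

Op 1: gossip N0<->N3 -> N0.N0=(alive,v0) N0.N1=(alive,v0) N0.N2=(alive,v0) N0.N3=(alive,v0) | N3.N0=(alive,v0) N3.N1=(alive,v0) N3.N2=(alive,v0) N3.N3=(alive,v0)
Op 2: N2 marks N0=dead -> (dead,v1)
Op 3: N2 marks N0=suspect -> (suspect,v2)
Op 4: N1 marks N1=dead -> (dead,v1)
Op 5: N2 marks N0=suspect -> (suspect,v3)
Op 6: N1 marks N0=dead -> (dead,v1)
Op 7: gossip N0<->N1 -> N0.N0=(dead,v1) N0.N1=(dead,v1) N0.N2=(alive,v0) N0.N3=(alive,v0) | N1.N0=(dead,v1) N1.N1=(dead,v1) N1.N2=(alive,v0) N1.N3=(alive,v0)
Op 8: gossip N1<->N2 -> N1.N0=(suspect,v3) N1.N1=(dead,v1) N1.N2=(alive,v0) N1.N3=(alive,v0) | N2.N0=(suspect,v3) N2.N1=(dead,v1) N2.N2=(alive,v0) N2.N3=(alive,v0)
Op 9: gossip N3<->N2 -> N3.N0=(suspect,v3) N3.N1=(dead,v1) N3.N2=(alive,v0) N3.N3=(alive,v0) | N2.N0=(suspect,v3) N2.N1=(dead,v1) N2.N2=(alive,v0) N2.N3=(alive,v0)
Op 10: N1 marks N3=dead -> (dead,v1)
Op 11: N3 marks N2=alive -> (alive,v1)

Answer: N0=suspect,3 N1=dead,1 N2=alive,1 N3=alive,0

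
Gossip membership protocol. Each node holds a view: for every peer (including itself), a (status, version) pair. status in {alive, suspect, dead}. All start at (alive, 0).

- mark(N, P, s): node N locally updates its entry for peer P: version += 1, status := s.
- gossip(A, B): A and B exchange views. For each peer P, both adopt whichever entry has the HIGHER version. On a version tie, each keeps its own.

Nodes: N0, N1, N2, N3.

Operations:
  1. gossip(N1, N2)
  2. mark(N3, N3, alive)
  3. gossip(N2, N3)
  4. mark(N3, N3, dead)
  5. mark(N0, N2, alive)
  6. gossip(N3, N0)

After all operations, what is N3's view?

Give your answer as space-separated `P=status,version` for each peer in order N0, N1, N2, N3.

Answer: N0=alive,0 N1=alive,0 N2=alive,1 N3=dead,2

Derivation:
Op 1: gossip N1<->N2 -> N1.N0=(alive,v0) N1.N1=(alive,v0) N1.N2=(alive,v0) N1.N3=(alive,v0) | N2.N0=(alive,v0) N2.N1=(alive,v0) N2.N2=(alive,v0) N2.N3=(alive,v0)
Op 2: N3 marks N3=alive -> (alive,v1)
Op 3: gossip N2<->N3 -> N2.N0=(alive,v0) N2.N1=(alive,v0) N2.N2=(alive,v0) N2.N3=(alive,v1) | N3.N0=(alive,v0) N3.N1=(alive,v0) N3.N2=(alive,v0) N3.N3=(alive,v1)
Op 4: N3 marks N3=dead -> (dead,v2)
Op 5: N0 marks N2=alive -> (alive,v1)
Op 6: gossip N3<->N0 -> N3.N0=(alive,v0) N3.N1=(alive,v0) N3.N2=(alive,v1) N3.N3=(dead,v2) | N0.N0=(alive,v0) N0.N1=(alive,v0) N0.N2=(alive,v1) N0.N3=(dead,v2)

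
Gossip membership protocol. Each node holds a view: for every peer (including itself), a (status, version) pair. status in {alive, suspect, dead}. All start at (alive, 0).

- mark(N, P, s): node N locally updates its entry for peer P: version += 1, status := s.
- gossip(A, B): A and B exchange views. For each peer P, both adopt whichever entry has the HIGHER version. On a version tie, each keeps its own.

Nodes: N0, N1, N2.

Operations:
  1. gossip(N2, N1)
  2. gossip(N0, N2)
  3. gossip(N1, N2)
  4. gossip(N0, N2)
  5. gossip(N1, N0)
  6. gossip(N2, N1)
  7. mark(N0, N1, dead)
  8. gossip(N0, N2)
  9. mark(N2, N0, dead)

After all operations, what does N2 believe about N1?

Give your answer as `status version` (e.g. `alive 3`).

Answer: dead 1

Derivation:
Op 1: gossip N2<->N1 -> N2.N0=(alive,v0) N2.N1=(alive,v0) N2.N2=(alive,v0) | N1.N0=(alive,v0) N1.N1=(alive,v0) N1.N2=(alive,v0)
Op 2: gossip N0<->N2 -> N0.N0=(alive,v0) N0.N1=(alive,v0) N0.N2=(alive,v0) | N2.N0=(alive,v0) N2.N1=(alive,v0) N2.N2=(alive,v0)
Op 3: gossip N1<->N2 -> N1.N0=(alive,v0) N1.N1=(alive,v0) N1.N2=(alive,v0) | N2.N0=(alive,v0) N2.N1=(alive,v0) N2.N2=(alive,v0)
Op 4: gossip N0<->N2 -> N0.N0=(alive,v0) N0.N1=(alive,v0) N0.N2=(alive,v0) | N2.N0=(alive,v0) N2.N1=(alive,v0) N2.N2=(alive,v0)
Op 5: gossip N1<->N0 -> N1.N0=(alive,v0) N1.N1=(alive,v0) N1.N2=(alive,v0) | N0.N0=(alive,v0) N0.N1=(alive,v0) N0.N2=(alive,v0)
Op 6: gossip N2<->N1 -> N2.N0=(alive,v0) N2.N1=(alive,v0) N2.N2=(alive,v0) | N1.N0=(alive,v0) N1.N1=(alive,v0) N1.N2=(alive,v0)
Op 7: N0 marks N1=dead -> (dead,v1)
Op 8: gossip N0<->N2 -> N0.N0=(alive,v0) N0.N1=(dead,v1) N0.N2=(alive,v0) | N2.N0=(alive,v0) N2.N1=(dead,v1) N2.N2=(alive,v0)
Op 9: N2 marks N0=dead -> (dead,v1)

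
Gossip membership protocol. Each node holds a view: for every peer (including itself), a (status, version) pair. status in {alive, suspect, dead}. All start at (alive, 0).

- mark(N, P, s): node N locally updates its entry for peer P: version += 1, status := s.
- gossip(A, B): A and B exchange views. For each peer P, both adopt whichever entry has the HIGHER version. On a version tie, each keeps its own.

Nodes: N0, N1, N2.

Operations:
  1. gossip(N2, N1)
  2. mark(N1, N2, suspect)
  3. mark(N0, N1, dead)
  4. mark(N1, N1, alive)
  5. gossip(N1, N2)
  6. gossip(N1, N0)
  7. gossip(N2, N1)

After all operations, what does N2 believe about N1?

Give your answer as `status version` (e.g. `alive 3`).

Op 1: gossip N2<->N1 -> N2.N0=(alive,v0) N2.N1=(alive,v0) N2.N2=(alive,v0) | N1.N0=(alive,v0) N1.N1=(alive,v0) N1.N2=(alive,v0)
Op 2: N1 marks N2=suspect -> (suspect,v1)
Op 3: N0 marks N1=dead -> (dead,v1)
Op 4: N1 marks N1=alive -> (alive,v1)
Op 5: gossip N1<->N2 -> N1.N0=(alive,v0) N1.N1=(alive,v1) N1.N2=(suspect,v1) | N2.N0=(alive,v0) N2.N1=(alive,v1) N2.N2=(suspect,v1)
Op 6: gossip N1<->N0 -> N1.N0=(alive,v0) N1.N1=(alive,v1) N1.N2=(suspect,v1) | N0.N0=(alive,v0) N0.N1=(dead,v1) N0.N2=(suspect,v1)
Op 7: gossip N2<->N1 -> N2.N0=(alive,v0) N2.N1=(alive,v1) N2.N2=(suspect,v1) | N1.N0=(alive,v0) N1.N1=(alive,v1) N1.N2=(suspect,v1)

Answer: alive 1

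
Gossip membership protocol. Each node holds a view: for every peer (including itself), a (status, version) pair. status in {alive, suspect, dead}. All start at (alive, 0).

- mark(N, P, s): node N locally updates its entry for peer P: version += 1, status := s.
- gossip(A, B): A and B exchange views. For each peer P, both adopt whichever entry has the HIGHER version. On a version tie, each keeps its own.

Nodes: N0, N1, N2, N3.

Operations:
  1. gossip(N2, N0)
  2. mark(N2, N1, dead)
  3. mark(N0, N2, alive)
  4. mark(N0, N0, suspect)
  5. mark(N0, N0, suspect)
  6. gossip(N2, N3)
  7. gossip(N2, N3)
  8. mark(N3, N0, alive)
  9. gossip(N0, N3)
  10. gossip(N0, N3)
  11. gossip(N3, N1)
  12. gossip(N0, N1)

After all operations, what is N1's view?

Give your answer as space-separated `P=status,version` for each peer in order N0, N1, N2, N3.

Op 1: gossip N2<->N0 -> N2.N0=(alive,v0) N2.N1=(alive,v0) N2.N2=(alive,v0) N2.N3=(alive,v0) | N0.N0=(alive,v0) N0.N1=(alive,v0) N0.N2=(alive,v0) N0.N3=(alive,v0)
Op 2: N2 marks N1=dead -> (dead,v1)
Op 3: N0 marks N2=alive -> (alive,v1)
Op 4: N0 marks N0=suspect -> (suspect,v1)
Op 5: N0 marks N0=suspect -> (suspect,v2)
Op 6: gossip N2<->N3 -> N2.N0=(alive,v0) N2.N1=(dead,v1) N2.N2=(alive,v0) N2.N3=(alive,v0) | N3.N0=(alive,v0) N3.N1=(dead,v1) N3.N2=(alive,v0) N3.N3=(alive,v0)
Op 7: gossip N2<->N3 -> N2.N0=(alive,v0) N2.N1=(dead,v1) N2.N2=(alive,v0) N2.N3=(alive,v0) | N3.N0=(alive,v0) N3.N1=(dead,v1) N3.N2=(alive,v0) N3.N3=(alive,v0)
Op 8: N3 marks N0=alive -> (alive,v1)
Op 9: gossip N0<->N3 -> N0.N0=(suspect,v2) N0.N1=(dead,v1) N0.N2=(alive,v1) N0.N3=(alive,v0) | N3.N0=(suspect,v2) N3.N1=(dead,v1) N3.N2=(alive,v1) N3.N3=(alive,v0)
Op 10: gossip N0<->N3 -> N0.N0=(suspect,v2) N0.N1=(dead,v1) N0.N2=(alive,v1) N0.N3=(alive,v0) | N3.N0=(suspect,v2) N3.N1=(dead,v1) N3.N2=(alive,v1) N3.N3=(alive,v0)
Op 11: gossip N3<->N1 -> N3.N0=(suspect,v2) N3.N1=(dead,v1) N3.N2=(alive,v1) N3.N3=(alive,v0) | N1.N0=(suspect,v2) N1.N1=(dead,v1) N1.N2=(alive,v1) N1.N3=(alive,v0)
Op 12: gossip N0<->N1 -> N0.N0=(suspect,v2) N0.N1=(dead,v1) N0.N2=(alive,v1) N0.N3=(alive,v0) | N1.N0=(suspect,v2) N1.N1=(dead,v1) N1.N2=(alive,v1) N1.N3=(alive,v0)

Answer: N0=suspect,2 N1=dead,1 N2=alive,1 N3=alive,0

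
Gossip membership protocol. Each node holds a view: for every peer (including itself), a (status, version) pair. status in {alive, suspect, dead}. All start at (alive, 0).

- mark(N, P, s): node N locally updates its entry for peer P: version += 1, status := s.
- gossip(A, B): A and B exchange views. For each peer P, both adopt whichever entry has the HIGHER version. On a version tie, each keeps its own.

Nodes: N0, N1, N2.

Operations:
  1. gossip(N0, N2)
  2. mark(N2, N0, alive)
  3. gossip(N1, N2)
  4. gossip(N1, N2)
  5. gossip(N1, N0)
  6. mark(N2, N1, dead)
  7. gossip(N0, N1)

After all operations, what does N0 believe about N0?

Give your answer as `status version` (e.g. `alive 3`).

Answer: alive 1

Derivation:
Op 1: gossip N0<->N2 -> N0.N0=(alive,v0) N0.N1=(alive,v0) N0.N2=(alive,v0) | N2.N0=(alive,v0) N2.N1=(alive,v0) N2.N2=(alive,v0)
Op 2: N2 marks N0=alive -> (alive,v1)
Op 3: gossip N1<->N2 -> N1.N0=(alive,v1) N1.N1=(alive,v0) N1.N2=(alive,v0) | N2.N0=(alive,v1) N2.N1=(alive,v0) N2.N2=(alive,v0)
Op 4: gossip N1<->N2 -> N1.N0=(alive,v1) N1.N1=(alive,v0) N1.N2=(alive,v0) | N2.N0=(alive,v1) N2.N1=(alive,v0) N2.N2=(alive,v0)
Op 5: gossip N1<->N0 -> N1.N0=(alive,v1) N1.N1=(alive,v0) N1.N2=(alive,v0) | N0.N0=(alive,v1) N0.N1=(alive,v0) N0.N2=(alive,v0)
Op 6: N2 marks N1=dead -> (dead,v1)
Op 7: gossip N0<->N1 -> N0.N0=(alive,v1) N0.N1=(alive,v0) N0.N2=(alive,v0) | N1.N0=(alive,v1) N1.N1=(alive,v0) N1.N2=(alive,v0)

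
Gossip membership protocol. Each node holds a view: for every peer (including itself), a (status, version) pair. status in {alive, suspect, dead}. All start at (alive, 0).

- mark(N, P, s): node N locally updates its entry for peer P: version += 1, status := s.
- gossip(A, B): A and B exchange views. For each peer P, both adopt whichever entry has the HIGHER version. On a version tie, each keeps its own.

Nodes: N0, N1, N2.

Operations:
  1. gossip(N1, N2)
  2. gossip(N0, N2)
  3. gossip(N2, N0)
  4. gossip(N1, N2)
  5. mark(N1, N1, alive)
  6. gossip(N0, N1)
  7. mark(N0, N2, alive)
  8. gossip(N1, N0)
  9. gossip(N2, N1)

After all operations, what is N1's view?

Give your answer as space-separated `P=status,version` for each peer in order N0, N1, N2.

Op 1: gossip N1<->N2 -> N1.N0=(alive,v0) N1.N1=(alive,v0) N1.N2=(alive,v0) | N2.N0=(alive,v0) N2.N1=(alive,v0) N2.N2=(alive,v0)
Op 2: gossip N0<->N2 -> N0.N0=(alive,v0) N0.N1=(alive,v0) N0.N2=(alive,v0) | N2.N0=(alive,v0) N2.N1=(alive,v0) N2.N2=(alive,v0)
Op 3: gossip N2<->N0 -> N2.N0=(alive,v0) N2.N1=(alive,v0) N2.N2=(alive,v0) | N0.N0=(alive,v0) N0.N1=(alive,v0) N0.N2=(alive,v0)
Op 4: gossip N1<->N2 -> N1.N0=(alive,v0) N1.N1=(alive,v0) N1.N2=(alive,v0) | N2.N0=(alive,v0) N2.N1=(alive,v0) N2.N2=(alive,v0)
Op 5: N1 marks N1=alive -> (alive,v1)
Op 6: gossip N0<->N1 -> N0.N0=(alive,v0) N0.N1=(alive,v1) N0.N2=(alive,v0) | N1.N0=(alive,v0) N1.N1=(alive,v1) N1.N2=(alive,v0)
Op 7: N0 marks N2=alive -> (alive,v1)
Op 8: gossip N1<->N0 -> N1.N0=(alive,v0) N1.N1=(alive,v1) N1.N2=(alive,v1) | N0.N0=(alive,v0) N0.N1=(alive,v1) N0.N2=(alive,v1)
Op 9: gossip N2<->N1 -> N2.N0=(alive,v0) N2.N1=(alive,v1) N2.N2=(alive,v1) | N1.N0=(alive,v0) N1.N1=(alive,v1) N1.N2=(alive,v1)

Answer: N0=alive,0 N1=alive,1 N2=alive,1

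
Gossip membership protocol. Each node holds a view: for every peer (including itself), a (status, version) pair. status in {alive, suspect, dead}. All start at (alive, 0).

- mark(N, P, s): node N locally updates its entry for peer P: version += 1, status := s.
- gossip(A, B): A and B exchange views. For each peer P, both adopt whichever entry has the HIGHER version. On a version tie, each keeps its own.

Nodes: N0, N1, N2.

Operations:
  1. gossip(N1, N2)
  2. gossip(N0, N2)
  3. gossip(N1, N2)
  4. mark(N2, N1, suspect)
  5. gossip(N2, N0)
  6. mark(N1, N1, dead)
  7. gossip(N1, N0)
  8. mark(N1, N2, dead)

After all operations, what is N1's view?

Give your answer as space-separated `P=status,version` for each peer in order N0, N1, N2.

Answer: N0=alive,0 N1=dead,1 N2=dead,1

Derivation:
Op 1: gossip N1<->N2 -> N1.N0=(alive,v0) N1.N1=(alive,v0) N1.N2=(alive,v0) | N2.N0=(alive,v0) N2.N1=(alive,v0) N2.N2=(alive,v0)
Op 2: gossip N0<->N2 -> N0.N0=(alive,v0) N0.N1=(alive,v0) N0.N2=(alive,v0) | N2.N0=(alive,v0) N2.N1=(alive,v0) N2.N2=(alive,v0)
Op 3: gossip N1<->N2 -> N1.N0=(alive,v0) N1.N1=(alive,v0) N1.N2=(alive,v0) | N2.N0=(alive,v0) N2.N1=(alive,v0) N2.N2=(alive,v0)
Op 4: N2 marks N1=suspect -> (suspect,v1)
Op 5: gossip N2<->N0 -> N2.N0=(alive,v0) N2.N1=(suspect,v1) N2.N2=(alive,v0) | N0.N0=(alive,v0) N0.N1=(suspect,v1) N0.N2=(alive,v0)
Op 6: N1 marks N1=dead -> (dead,v1)
Op 7: gossip N1<->N0 -> N1.N0=(alive,v0) N1.N1=(dead,v1) N1.N2=(alive,v0) | N0.N0=(alive,v0) N0.N1=(suspect,v1) N0.N2=(alive,v0)
Op 8: N1 marks N2=dead -> (dead,v1)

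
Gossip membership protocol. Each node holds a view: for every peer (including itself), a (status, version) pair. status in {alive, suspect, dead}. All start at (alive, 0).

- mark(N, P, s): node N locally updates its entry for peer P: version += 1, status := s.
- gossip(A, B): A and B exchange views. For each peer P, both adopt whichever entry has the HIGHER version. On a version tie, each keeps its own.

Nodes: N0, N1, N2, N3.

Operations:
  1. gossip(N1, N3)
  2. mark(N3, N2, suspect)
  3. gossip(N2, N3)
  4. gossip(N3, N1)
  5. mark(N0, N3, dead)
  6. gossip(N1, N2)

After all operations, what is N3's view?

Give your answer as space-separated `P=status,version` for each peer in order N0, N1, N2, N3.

Op 1: gossip N1<->N3 -> N1.N0=(alive,v0) N1.N1=(alive,v0) N1.N2=(alive,v0) N1.N3=(alive,v0) | N3.N0=(alive,v0) N3.N1=(alive,v0) N3.N2=(alive,v0) N3.N3=(alive,v0)
Op 2: N3 marks N2=suspect -> (suspect,v1)
Op 3: gossip N2<->N3 -> N2.N0=(alive,v0) N2.N1=(alive,v0) N2.N2=(suspect,v1) N2.N3=(alive,v0) | N3.N0=(alive,v0) N3.N1=(alive,v0) N3.N2=(suspect,v1) N3.N3=(alive,v0)
Op 4: gossip N3<->N1 -> N3.N0=(alive,v0) N3.N1=(alive,v0) N3.N2=(suspect,v1) N3.N3=(alive,v0) | N1.N0=(alive,v0) N1.N1=(alive,v0) N1.N2=(suspect,v1) N1.N3=(alive,v0)
Op 5: N0 marks N3=dead -> (dead,v1)
Op 6: gossip N1<->N2 -> N1.N0=(alive,v0) N1.N1=(alive,v0) N1.N2=(suspect,v1) N1.N3=(alive,v0) | N2.N0=(alive,v0) N2.N1=(alive,v0) N2.N2=(suspect,v1) N2.N3=(alive,v0)

Answer: N0=alive,0 N1=alive,0 N2=suspect,1 N3=alive,0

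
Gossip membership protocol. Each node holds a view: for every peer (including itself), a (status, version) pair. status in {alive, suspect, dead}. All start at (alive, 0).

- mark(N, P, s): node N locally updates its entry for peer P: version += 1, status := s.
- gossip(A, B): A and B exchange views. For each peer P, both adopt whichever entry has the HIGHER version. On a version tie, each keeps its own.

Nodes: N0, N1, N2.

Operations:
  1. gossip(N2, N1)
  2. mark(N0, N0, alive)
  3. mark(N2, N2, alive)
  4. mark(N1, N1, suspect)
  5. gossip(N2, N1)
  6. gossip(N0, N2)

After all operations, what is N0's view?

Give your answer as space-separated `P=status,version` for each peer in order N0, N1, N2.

Op 1: gossip N2<->N1 -> N2.N0=(alive,v0) N2.N1=(alive,v0) N2.N2=(alive,v0) | N1.N0=(alive,v0) N1.N1=(alive,v0) N1.N2=(alive,v0)
Op 2: N0 marks N0=alive -> (alive,v1)
Op 3: N2 marks N2=alive -> (alive,v1)
Op 4: N1 marks N1=suspect -> (suspect,v1)
Op 5: gossip N2<->N1 -> N2.N0=(alive,v0) N2.N1=(suspect,v1) N2.N2=(alive,v1) | N1.N0=(alive,v0) N1.N1=(suspect,v1) N1.N2=(alive,v1)
Op 6: gossip N0<->N2 -> N0.N0=(alive,v1) N0.N1=(suspect,v1) N0.N2=(alive,v1) | N2.N0=(alive,v1) N2.N1=(suspect,v1) N2.N2=(alive,v1)

Answer: N0=alive,1 N1=suspect,1 N2=alive,1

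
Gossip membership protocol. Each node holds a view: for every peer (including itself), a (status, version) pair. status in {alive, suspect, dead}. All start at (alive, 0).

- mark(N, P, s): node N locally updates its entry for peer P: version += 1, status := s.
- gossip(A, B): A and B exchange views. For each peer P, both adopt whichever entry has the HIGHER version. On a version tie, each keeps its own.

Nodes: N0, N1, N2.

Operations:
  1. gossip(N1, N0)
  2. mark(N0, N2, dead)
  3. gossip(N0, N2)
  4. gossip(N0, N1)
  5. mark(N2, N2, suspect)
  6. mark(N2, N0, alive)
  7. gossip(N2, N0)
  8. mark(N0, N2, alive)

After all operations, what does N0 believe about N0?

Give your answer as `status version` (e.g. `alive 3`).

Answer: alive 1

Derivation:
Op 1: gossip N1<->N0 -> N1.N0=(alive,v0) N1.N1=(alive,v0) N1.N2=(alive,v0) | N0.N0=(alive,v0) N0.N1=(alive,v0) N0.N2=(alive,v0)
Op 2: N0 marks N2=dead -> (dead,v1)
Op 3: gossip N0<->N2 -> N0.N0=(alive,v0) N0.N1=(alive,v0) N0.N2=(dead,v1) | N2.N0=(alive,v0) N2.N1=(alive,v0) N2.N2=(dead,v1)
Op 4: gossip N0<->N1 -> N0.N0=(alive,v0) N0.N1=(alive,v0) N0.N2=(dead,v1) | N1.N0=(alive,v0) N1.N1=(alive,v0) N1.N2=(dead,v1)
Op 5: N2 marks N2=suspect -> (suspect,v2)
Op 6: N2 marks N0=alive -> (alive,v1)
Op 7: gossip N2<->N0 -> N2.N0=(alive,v1) N2.N1=(alive,v0) N2.N2=(suspect,v2) | N0.N0=(alive,v1) N0.N1=(alive,v0) N0.N2=(suspect,v2)
Op 8: N0 marks N2=alive -> (alive,v3)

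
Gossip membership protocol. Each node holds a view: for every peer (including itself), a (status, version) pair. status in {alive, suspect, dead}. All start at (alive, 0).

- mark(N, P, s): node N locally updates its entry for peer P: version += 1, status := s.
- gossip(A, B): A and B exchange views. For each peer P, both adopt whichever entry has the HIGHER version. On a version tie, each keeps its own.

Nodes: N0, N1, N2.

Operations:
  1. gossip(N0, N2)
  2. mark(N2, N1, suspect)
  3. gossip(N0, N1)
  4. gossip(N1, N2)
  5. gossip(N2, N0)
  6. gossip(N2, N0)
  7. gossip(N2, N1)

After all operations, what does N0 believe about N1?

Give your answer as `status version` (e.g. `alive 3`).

Answer: suspect 1

Derivation:
Op 1: gossip N0<->N2 -> N0.N0=(alive,v0) N0.N1=(alive,v0) N0.N2=(alive,v0) | N2.N0=(alive,v0) N2.N1=(alive,v0) N2.N2=(alive,v0)
Op 2: N2 marks N1=suspect -> (suspect,v1)
Op 3: gossip N0<->N1 -> N0.N0=(alive,v0) N0.N1=(alive,v0) N0.N2=(alive,v0) | N1.N0=(alive,v0) N1.N1=(alive,v0) N1.N2=(alive,v0)
Op 4: gossip N1<->N2 -> N1.N0=(alive,v0) N1.N1=(suspect,v1) N1.N2=(alive,v0) | N2.N0=(alive,v0) N2.N1=(suspect,v1) N2.N2=(alive,v0)
Op 5: gossip N2<->N0 -> N2.N0=(alive,v0) N2.N1=(suspect,v1) N2.N2=(alive,v0) | N0.N0=(alive,v0) N0.N1=(suspect,v1) N0.N2=(alive,v0)
Op 6: gossip N2<->N0 -> N2.N0=(alive,v0) N2.N1=(suspect,v1) N2.N2=(alive,v0) | N0.N0=(alive,v0) N0.N1=(suspect,v1) N0.N2=(alive,v0)
Op 7: gossip N2<->N1 -> N2.N0=(alive,v0) N2.N1=(suspect,v1) N2.N2=(alive,v0) | N1.N0=(alive,v0) N1.N1=(suspect,v1) N1.N2=(alive,v0)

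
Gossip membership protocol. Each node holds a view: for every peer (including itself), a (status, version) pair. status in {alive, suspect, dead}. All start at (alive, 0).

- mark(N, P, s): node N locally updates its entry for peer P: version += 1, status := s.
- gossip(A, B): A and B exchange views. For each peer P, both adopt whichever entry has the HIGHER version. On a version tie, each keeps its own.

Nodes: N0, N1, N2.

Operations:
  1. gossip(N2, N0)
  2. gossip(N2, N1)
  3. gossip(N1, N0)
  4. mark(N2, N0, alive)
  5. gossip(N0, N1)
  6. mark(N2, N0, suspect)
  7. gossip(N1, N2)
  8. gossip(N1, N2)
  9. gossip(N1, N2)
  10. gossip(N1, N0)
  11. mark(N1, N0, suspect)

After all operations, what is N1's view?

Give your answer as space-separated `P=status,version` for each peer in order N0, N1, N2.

Answer: N0=suspect,3 N1=alive,0 N2=alive,0

Derivation:
Op 1: gossip N2<->N0 -> N2.N0=(alive,v0) N2.N1=(alive,v0) N2.N2=(alive,v0) | N0.N0=(alive,v0) N0.N1=(alive,v0) N0.N2=(alive,v0)
Op 2: gossip N2<->N1 -> N2.N0=(alive,v0) N2.N1=(alive,v0) N2.N2=(alive,v0) | N1.N0=(alive,v0) N1.N1=(alive,v0) N1.N2=(alive,v0)
Op 3: gossip N1<->N0 -> N1.N0=(alive,v0) N1.N1=(alive,v0) N1.N2=(alive,v0) | N0.N0=(alive,v0) N0.N1=(alive,v0) N0.N2=(alive,v0)
Op 4: N2 marks N0=alive -> (alive,v1)
Op 5: gossip N0<->N1 -> N0.N0=(alive,v0) N0.N1=(alive,v0) N0.N2=(alive,v0) | N1.N0=(alive,v0) N1.N1=(alive,v0) N1.N2=(alive,v0)
Op 6: N2 marks N0=suspect -> (suspect,v2)
Op 7: gossip N1<->N2 -> N1.N0=(suspect,v2) N1.N1=(alive,v0) N1.N2=(alive,v0) | N2.N0=(suspect,v2) N2.N1=(alive,v0) N2.N2=(alive,v0)
Op 8: gossip N1<->N2 -> N1.N0=(suspect,v2) N1.N1=(alive,v0) N1.N2=(alive,v0) | N2.N0=(suspect,v2) N2.N1=(alive,v0) N2.N2=(alive,v0)
Op 9: gossip N1<->N2 -> N1.N0=(suspect,v2) N1.N1=(alive,v0) N1.N2=(alive,v0) | N2.N0=(suspect,v2) N2.N1=(alive,v0) N2.N2=(alive,v0)
Op 10: gossip N1<->N0 -> N1.N0=(suspect,v2) N1.N1=(alive,v0) N1.N2=(alive,v0) | N0.N0=(suspect,v2) N0.N1=(alive,v0) N0.N2=(alive,v0)
Op 11: N1 marks N0=suspect -> (suspect,v3)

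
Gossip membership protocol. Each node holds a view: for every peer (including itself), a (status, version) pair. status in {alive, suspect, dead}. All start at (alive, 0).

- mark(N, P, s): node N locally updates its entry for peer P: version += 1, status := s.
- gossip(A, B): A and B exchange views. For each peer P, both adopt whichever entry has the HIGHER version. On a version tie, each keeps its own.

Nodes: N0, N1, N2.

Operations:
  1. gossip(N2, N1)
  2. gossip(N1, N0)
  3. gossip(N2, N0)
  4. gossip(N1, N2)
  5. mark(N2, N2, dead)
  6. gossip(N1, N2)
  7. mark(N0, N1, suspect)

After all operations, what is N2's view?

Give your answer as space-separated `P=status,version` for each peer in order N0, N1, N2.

Op 1: gossip N2<->N1 -> N2.N0=(alive,v0) N2.N1=(alive,v0) N2.N2=(alive,v0) | N1.N0=(alive,v0) N1.N1=(alive,v0) N1.N2=(alive,v0)
Op 2: gossip N1<->N0 -> N1.N0=(alive,v0) N1.N1=(alive,v0) N1.N2=(alive,v0) | N0.N0=(alive,v0) N0.N1=(alive,v0) N0.N2=(alive,v0)
Op 3: gossip N2<->N0 -> N2.N0=(alive,v0) N2.N1=(alive,v0) N2.N2=(alive,v0) | N0.N0=(alive,v0) N0.N1=(alive,v0) N0.N2=(alive,v0)
Op 4: gossip N1<->N2 -> N1.N0=(alive,v0) N1.N1=(alive,v0) N1.N2=(alive,v0) | N2.N0=(alive,v0) N2.N1=(alive,v0) N2.N2=(alive,v0)
Op 5: N2 marks N2=dead -> (dead,v1)
Op 6: gossip N1<->N2 -> N1.N0=(alive,v0) N1.N1=(alive,v0) N1.N2=(dead,v1) | N2.N0=(alive,v0) N2.N1=(alive,v0) N2.N2=(dead,v1)
Op 7: N0 marks N1=suspect -> (suspect,v1)

Answer: N0=alive,0 N1=alive,0 N2=dead,1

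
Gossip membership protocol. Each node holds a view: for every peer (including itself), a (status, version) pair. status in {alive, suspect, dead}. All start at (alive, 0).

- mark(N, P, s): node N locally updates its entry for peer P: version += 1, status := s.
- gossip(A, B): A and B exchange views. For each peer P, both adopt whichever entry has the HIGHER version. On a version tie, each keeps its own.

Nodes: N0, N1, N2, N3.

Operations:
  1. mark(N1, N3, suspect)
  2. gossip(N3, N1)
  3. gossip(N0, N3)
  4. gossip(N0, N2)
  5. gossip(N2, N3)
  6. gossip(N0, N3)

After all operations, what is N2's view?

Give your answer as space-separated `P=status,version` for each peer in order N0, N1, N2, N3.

Op 1: N1 marks N3=suspect -> (suspect,v1)
Op 2: gossip N3<->N1 -> N3.N0=(alive,v0) N3.N1=(alive,v0) N3.N2=(alive,v0) N3.N3=(suspect,v1) | N1.N0=(alive,v0) N1.N1=(alive,v0) N1.N2=(alive,v0) N1.N3=(suspect,v1)
Op 3: gossip N0<->N3 -> N0.N0=(alive,v0) N0.N1=(alive,v0) N0.N2=(alive,v0) N0.N3=(suspect,v1) | N3.N0=(alive,v0) N3.N1=(alive,v0) N3.N2=(alive,v0) N3.N3=(suspect,v1)
Op 4: gossip N0<->N2 -> N0.N0=(alive,v0) N0.N1=(alive,v0) N0.N2=(alive,v0) N0.N3=(suspect,v1) | N2.N0=(alive,v0) N2.N1=(alive,v0) N2.N2=(alive,v0) N2.N3=(suspect,v1)
Op 5: gossip N2<->N3 -> N2.N0=(alive,v0) N2.N1=(alive,v0) N2.N2=(alive,v0) N2.N3=(suspect,v1) | N3.N0=(alive,v0) N3.N1=(alive,v0) N3.N2=(alive,v0) N3.N3=(suspect,v1)
Op 6: gossip N0<->N3 -> N0.N0=(alive,v0) N0.N1=(alive,v0) N0.N2=(alive,v0) N0.N3=(suspect,v1) | N3.N0=(alive,v0) N3.N1=(alive,v0) N3.N2=(alive,v0) N3.N3=(suspect,v1)

Answer: N0=alive,0 N1=alive,0 N2=alive,0 N3=suspect,1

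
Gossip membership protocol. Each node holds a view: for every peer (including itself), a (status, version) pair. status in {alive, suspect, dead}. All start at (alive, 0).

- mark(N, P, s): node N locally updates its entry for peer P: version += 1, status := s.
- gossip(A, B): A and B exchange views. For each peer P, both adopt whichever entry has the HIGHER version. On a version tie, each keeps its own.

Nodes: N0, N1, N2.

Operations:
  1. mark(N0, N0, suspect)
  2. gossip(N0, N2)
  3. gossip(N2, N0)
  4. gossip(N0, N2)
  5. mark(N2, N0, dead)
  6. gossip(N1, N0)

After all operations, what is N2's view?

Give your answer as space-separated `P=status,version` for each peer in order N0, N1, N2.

Answer: N0=dead,2 N1=alive,0 N2=alive,0

Derivation:
Op 1: N0 marks N0=suspect -> (suspect,v1)
Op 2: gossip N0<->N2 -> N0.N0=(suspect,v1) N0.N1=(alive,v0) N0.N2=(alive,v0) | N2.N0=(suspect,v1) N2.N1=(alive,v0) N2.N2=(alive,v0)
Op 3: gossip N2<->N0 -> N2.N0=(suspect,v1) N2.N1=(alive,v0) N2.N2=(alive,v0) | N0.N0=(suspect,v1) N0.N1=(alive,v0) N0.N2=(alive,v0)
Op 4: gossip N0<->N2 -> N0.N0=(suspect,v1) N0.N1=(alive,v0) N0.N2=(alive,v0) | N2.N0=(suspect,v1) N2.N1=(alive,v0) N2.N2=(alive,v0)
Op 5: N2 marks N0=dead -> (dead,v2)
Op 6: gossip N1<->N0 -> N1.N0=(suspect,v1) N1.N1=(alive,v0) N1.N2=(alive,v0) | N0.N0=(suspect,v1) N0.N1=(alive,v0) N0.N2=(alive,v0)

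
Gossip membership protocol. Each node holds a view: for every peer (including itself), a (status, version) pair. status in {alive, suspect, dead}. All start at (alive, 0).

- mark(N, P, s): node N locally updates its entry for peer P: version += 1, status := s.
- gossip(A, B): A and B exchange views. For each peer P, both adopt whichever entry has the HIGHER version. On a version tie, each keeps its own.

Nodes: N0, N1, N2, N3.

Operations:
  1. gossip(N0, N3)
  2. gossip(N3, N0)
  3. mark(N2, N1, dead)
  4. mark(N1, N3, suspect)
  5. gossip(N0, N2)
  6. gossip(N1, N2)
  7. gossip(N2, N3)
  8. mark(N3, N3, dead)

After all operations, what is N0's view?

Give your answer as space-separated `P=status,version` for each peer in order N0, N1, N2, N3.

Op 1: gossip N0<->N3 -> N0.N0=(alive,v0) N0.N1=(alive,v0) N0.N2=(alive,v0) N0.N3=(alive,v0) | N3.N0=(alive,v0) N3.N1=(alive,v0) N3.N2=(alive,v0) N3.N3=(alive,v0)
Op 2: gossip N3<->N0 -> N3.N0=(alive,v0) N3.N1=(alive,v0) N3.N2=(alive,v0) N3.N3=(alive,v0) | N0.N0=(alive,v0) N0.N1=(alive,v0) N0.N2=(alive,v0) N0.N3=(alive,v0)
Op 3: N2 marks N1=dead -> (dead,v1)
Op 4: N1 marks N3=suspect -> (suspect,v1)
Op 5: gossip N0<->N2 -> N0.N0=(alive,v0) N0.N1=(dead,v1) N0.N2=(alive,v0) N0.N3=(alive,v0) | N2.N0=(alive,v0) N2.N1=(dead,v1) N2.N2=(alive,v0) N2.N3=(alive,v0)
Op 6: gossip N1<->N2 -> N1.N0=(alive,v0) N1.N1=(dead,v1) N1.N2=(alive,v0) N1.N3=(suspect,v1) | N2.N0=(alive,v0) N2.N1=(dead,v1) N2.N2=(alive,v0) N2.N3=(suspect,v1)
Op 7: gossip N2<->N3 -> N2.N0=(alive,v0) N2.N1=(dead,v1) N2.N2=(alive,v0) N2.N3=(suspect,v1) | N3.N0=(alive,v0) N3.N1=(dead,v1) N3.N2=(alive,v0) N3.N3=(suspect,v1)
Op 8: N3 marks N3=dead -> (dead,v2)

Answer: N0=alive,0 N1=dead,1 N2=alive,0 N3=alive,0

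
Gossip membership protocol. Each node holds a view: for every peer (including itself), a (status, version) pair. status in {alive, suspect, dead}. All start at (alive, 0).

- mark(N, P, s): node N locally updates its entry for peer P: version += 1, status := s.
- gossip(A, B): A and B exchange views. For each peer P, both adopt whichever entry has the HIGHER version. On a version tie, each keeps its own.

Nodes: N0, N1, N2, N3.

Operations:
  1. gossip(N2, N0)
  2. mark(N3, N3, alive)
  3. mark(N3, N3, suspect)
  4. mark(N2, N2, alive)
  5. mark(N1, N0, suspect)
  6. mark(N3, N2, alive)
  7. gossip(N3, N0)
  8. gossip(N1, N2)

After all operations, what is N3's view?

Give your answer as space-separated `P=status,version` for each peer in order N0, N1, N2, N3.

Answer: N0=alive,0 N1=alive,0 N2=alive,1 N3=suspect,2

Derivation:
Op 1: gossip N2<->N0 -> N2.N0=(alive,v0) N2.N1=(alive,v0) N2.N2=(alive,v0) N2.N3=(alive,v0) | N0.N0=(alive,v0) N0.N1=(alive,v0) N0.N2=(alive,v0) N0.N3=(alive,v0)
Op 2: N3 marks N3=alive -> (alive,v1)
Op 3: N3 marks N3=suspect -> (suspect,v2)
Op 4: N2 marks N2=alive -> (alive,v1)
Op 5: N1 marks N0=suspect -> (suspect,v1)
Op 6: N3 marks N2=alive -> (alive,v1)
Op 7: gossip N3<->N0 -> N3.N0=(alive,v0) N3.N1=(alive,v0) N3.N2=(alive,v1) N3.N3=(suspect,v2) | N0.N0=(alive,v0) N0.N1=(alive,v0) N0.N2=(alive,v1) N0.N3=(suspect,v2)
Op 8: gossip N1<->N2 -> N1.N0=(suspect,v1) N1.N1=(alive,v0) N1.N2=(alive,v1) N1.N3=(alive,v0) | N2.N0=(suspect,v1) N2.N1=(alive,v0) N2.N2=(alive,v1) N2.N3=(alive,v0)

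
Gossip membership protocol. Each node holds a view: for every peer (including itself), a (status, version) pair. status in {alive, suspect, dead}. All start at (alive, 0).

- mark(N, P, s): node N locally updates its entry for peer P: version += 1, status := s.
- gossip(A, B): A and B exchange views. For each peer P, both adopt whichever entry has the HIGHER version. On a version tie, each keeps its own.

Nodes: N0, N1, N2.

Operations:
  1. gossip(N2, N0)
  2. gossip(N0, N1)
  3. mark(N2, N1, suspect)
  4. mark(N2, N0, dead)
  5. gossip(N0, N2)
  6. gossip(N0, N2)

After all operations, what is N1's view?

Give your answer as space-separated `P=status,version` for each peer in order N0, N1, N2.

Answer: N0=alive,0 N1=alive,0 N2=alive,0

Derivation:
Op 1: gossip N2<->N0 -> N2.N0=(alive,v0) N2.N1=(alive,v0) N2.N2=(alive,v0) | N0.N0=(alive,v0) N0.N1=(alive,v0) N0.N2=(alive,v0)
Op 2: gossip N0<->N1 -> N0.N0=(alive,v0) N0.N1=(alive,v0) N0.N2=(alive,v0) | N1.N0=(alive,v0) N1.N1=(alive,v0) N1.N2=(alive,v0)
Op 3: N2 marks N1=suspect -> (suspect,v1)
Op 4: N2 marks N0=dead -> (dead,v1)
Op 5: gossip N0<->N2 -> N0.N0=(dead,v1) N0.N1=(suspect,v1) N0.N2=(alive,v0) | N2.N0=(dead,v1) N2.N1=(suspect,v1) N2.N2=(alive,v0)
Op 6: gossip N0<->N2 -> N0.N0=(dead,v1) N0.N1=(suspect,v1) N0.N2=(alive,v0) | N2.N0=(dead,v1) N2.N1=(suspect,v1) N2.N2=(alive,v0)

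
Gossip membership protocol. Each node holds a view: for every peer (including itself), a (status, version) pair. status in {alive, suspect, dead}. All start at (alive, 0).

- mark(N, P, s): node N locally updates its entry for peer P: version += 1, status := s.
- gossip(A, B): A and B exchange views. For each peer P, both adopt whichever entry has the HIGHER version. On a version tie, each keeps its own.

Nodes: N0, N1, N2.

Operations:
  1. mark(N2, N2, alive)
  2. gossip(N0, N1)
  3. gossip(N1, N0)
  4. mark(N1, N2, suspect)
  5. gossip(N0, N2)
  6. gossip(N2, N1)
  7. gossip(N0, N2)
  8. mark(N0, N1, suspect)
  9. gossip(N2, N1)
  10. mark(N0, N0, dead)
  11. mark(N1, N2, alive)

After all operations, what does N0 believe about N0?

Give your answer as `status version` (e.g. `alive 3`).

Answer: dead 1

Derivation:
Op 1: N2 marks N2=alive -> (alive,v1)
Op 2: gossip N0<->N1 -> N0.N0=(alive,v0) N0.N1=(alive,v0) N0.N2=(alive,v0) | N1.N0=(alive,v0) N1.N1=(alive,v0) N1.N2=(alive,v0)
Op 3: gossip N1<->N0 -> N1.N0=(alive,v0) N1.N1=(alive,v0) N1.N2=(alive,v0) | N0.N0=(alive,v0) N0.N1=(alive,v0) N0.N2=(alive,v0)
Op 4: N1 marks N2=suspect -> (suspect,v1)
Op 5: gossip N0<->N2 -> N0.N0=(alive,v0) N0.N1=(alive,v0) N0.N2=(alive,v1) | N2.N0=(alive,v0) N2.N1=(alive,v0) N2.N2=(alive,v1)
Op 6: gossip N2<->N1 -> N2.N0=(alive,v0) N2.N1=(alive,v0) N2.N2=(alive,v1) | N1.N0=(alive,v0) N1.N1=(alive,v0) N1.N2=(suspect,v1)
Op 7: gossip N0<->N2 -> N0.N0=(alive,v0) N0.N1=(alive,v0) N0.N2=(alive,v1) | N2.N0=(alive,v0) N2.N1=(alive,v0) N2.N2=(alive,v1)
Op 8: N0 marks N1=suspect -> (suspect,v1)
Op 9: gossip N2<->N1 -> N2.N0=(alive,v0) N2.N1=(alive,v0) N2.N2=(alive,v1) | N1.N0=(alive,v0) N1.N1=(alive,v0) N1.N2=(suspect,v1)
Op 10: N0 marks N0=dead -> (dead,v1)
Op 11: N1 marks N2=alive -> (alive,v2)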